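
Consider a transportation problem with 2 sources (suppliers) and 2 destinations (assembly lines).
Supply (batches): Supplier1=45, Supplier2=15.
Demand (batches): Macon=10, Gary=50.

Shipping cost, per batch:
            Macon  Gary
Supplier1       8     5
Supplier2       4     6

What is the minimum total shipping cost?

295

An optimal shipping plan:
  Supplier1–Gary: 45 × 5 = 225
  Supplier2–Macon: 10 × 4 = 40
  Supplier2–Gary: 5 × 6 = 30
Total = 225 + 40 + 30 = 295.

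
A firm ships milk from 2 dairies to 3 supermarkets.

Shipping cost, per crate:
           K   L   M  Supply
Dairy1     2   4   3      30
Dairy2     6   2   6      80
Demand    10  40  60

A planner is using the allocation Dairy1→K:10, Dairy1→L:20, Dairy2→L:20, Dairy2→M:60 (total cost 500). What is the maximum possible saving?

100

Current plan cost = 10·2 + 20·4 + 20·2 + 60·6 = 500.
Optimal plan:
  Dairy1–K: 10 × 2 = 20
  Dairy1–M: 20 × 3 = 60
  Dairy2–L: 40 × 2 = 80
  Dairy2–M: 40 × 6 = 240
Optimal cost = 400.
Saving = 500 − 400 = 100.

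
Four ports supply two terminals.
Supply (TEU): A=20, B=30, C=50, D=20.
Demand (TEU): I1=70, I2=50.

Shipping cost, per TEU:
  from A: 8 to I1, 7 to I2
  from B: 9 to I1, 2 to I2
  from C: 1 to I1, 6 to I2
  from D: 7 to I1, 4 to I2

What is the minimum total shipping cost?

350

One minimum-cost allocation:
  A->I1: 20 × 8 = 160
  B->I2: 30 × 2 = 60
  C->I1: 50 × 1 = 50
  D->I2: 20 × 4 = 80
Total = 160 + 60 + 50 + 80 = 350.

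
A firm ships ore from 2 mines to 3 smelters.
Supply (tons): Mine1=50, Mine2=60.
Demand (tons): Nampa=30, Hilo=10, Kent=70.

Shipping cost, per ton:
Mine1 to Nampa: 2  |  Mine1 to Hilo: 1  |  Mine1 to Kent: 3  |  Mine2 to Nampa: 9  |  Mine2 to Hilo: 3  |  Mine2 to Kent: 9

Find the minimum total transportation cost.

600

One minimum-cost allocation:
  Mine1->Nampa: 30 × 2 = 60
  Mine1->Kent: 20 × 3 = 60
  Mine2->Hilo: 10 × 3 = 30
  Mine2->Kent: 50 × 9 = 450
Total = 60 + 60 + 30 + 450 = 600.
(Supply check: Mine1 ships 50; Mine2 ships 60.)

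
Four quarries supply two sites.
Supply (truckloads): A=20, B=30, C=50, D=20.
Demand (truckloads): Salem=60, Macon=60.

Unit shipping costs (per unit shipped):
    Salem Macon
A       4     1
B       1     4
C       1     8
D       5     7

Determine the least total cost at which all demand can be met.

An optimal shipping plan:
  A→Macon: 20 truckloads
  B→Salem: 10 truckloads
  B→Macon: 20 truckloads
  C→Salem: 50 truckloads
  D→Macon: 20 truckloads
Total cost = 300.
(Supply check: A ships 20; B ships 30; C ships 50; D ships 20.)

300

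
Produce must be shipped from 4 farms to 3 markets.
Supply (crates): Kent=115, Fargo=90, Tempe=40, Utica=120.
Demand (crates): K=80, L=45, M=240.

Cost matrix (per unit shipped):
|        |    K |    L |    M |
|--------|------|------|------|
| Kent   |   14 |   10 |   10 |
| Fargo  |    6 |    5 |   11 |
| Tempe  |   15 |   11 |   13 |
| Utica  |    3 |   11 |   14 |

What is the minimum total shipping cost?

One minimum-cost allocation:
  Kent→M: 115 × 10 = 1150
  Fargo→L: 45 × 5 = 225
  Fargo→M: 45 × 11 = 495
  Tempe→M: 40 × 13 = 520
  Utica→K: 80 × 3 = 240
  Utica→M: 40 × 14 = 560
Total = 1150 + 225 + 495 + 520 + 240 + 560 = 3190.

3190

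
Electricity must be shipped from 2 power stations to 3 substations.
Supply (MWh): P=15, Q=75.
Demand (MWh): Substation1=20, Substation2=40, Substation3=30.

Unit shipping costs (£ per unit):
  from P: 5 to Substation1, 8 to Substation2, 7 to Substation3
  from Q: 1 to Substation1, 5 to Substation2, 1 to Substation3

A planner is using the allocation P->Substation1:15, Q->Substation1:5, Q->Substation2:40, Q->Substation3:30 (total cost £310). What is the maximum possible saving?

Current plan cost = 15·5 + 5·1 + 40·5 + 30·1 = £310.
Optimal plan:
  P→Substation2: 15 × £8 = £120
  Q→Substation1: 20 × £1 = £20
  Q→Substation2: 25 × £5 = £125
  Q→Substation3: 30 × £1 = £30
Optimal cost = £295.
Saving = 310 − 295 = £15.

15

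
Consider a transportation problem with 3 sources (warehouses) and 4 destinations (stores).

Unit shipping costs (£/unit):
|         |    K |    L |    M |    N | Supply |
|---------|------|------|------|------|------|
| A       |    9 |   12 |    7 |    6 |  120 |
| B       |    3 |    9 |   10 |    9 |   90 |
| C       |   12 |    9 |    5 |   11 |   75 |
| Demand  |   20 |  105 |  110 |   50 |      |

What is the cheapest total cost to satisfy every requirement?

1995

Optimal allocation:
  A->M: 70 units
  A->N: 50 units
  B->K: 20 units
  B->L: 70 units
  C->L: 35 units
  C->M: 40 units
Total cost = £1995.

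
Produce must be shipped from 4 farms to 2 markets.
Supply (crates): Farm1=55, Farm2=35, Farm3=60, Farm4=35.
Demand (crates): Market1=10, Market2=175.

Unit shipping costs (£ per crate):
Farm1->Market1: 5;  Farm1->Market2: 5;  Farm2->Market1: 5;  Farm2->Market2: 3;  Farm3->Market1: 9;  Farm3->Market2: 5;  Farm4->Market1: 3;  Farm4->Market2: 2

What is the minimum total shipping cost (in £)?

750

One minimum-cost allocation:
  Farm1 to Market1: 10 crates
  Farm1 to Market2: 45 crates
  Farm2 to Market2: 35 crates
  Farm3 to Market2: 60 crates
  Farm4 to Market2: 35 crates
Total cost = £750.
(Supply check: Farm1 ships 55; Farm2 ships 35; Farm3 ships 60; Farm4 ships 35.)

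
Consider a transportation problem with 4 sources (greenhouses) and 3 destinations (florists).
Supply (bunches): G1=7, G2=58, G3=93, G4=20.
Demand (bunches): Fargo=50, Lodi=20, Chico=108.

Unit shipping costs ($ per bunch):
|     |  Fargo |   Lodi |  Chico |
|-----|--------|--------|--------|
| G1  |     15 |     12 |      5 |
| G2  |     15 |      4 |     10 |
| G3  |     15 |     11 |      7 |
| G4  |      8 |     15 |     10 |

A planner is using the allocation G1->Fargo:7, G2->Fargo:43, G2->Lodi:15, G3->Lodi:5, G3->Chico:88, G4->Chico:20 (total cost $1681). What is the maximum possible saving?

225

Current plan cost = 7·15 + 43·15 + 15·4 + 5·11 + 88·7 + 20·10 = $1681.
Optimal plan:
  G1 to Chico: 7 × $5 = $35
  G2 to Fargo: 30 × $15 = $450
  G2 to Lodi: 20 × $4 = $80
  G2 to Chico: 8 × $10 = $80
  G3 to Chico: 93 × $7 = $651
  G4 to Fargo: 20 × $8 = $160
Optimal cost = $1456.
Saving = 1681 − 1456 = $225.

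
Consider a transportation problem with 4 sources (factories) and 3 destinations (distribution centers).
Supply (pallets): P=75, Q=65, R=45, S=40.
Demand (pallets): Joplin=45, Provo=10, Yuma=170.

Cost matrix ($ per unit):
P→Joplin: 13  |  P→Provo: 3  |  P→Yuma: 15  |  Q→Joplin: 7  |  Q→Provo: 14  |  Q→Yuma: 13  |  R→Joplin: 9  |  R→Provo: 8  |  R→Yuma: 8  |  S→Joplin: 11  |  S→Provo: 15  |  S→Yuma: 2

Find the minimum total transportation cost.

2020

An optimal shipping plan:
  P->Provo: 10 × $3 = $30
  P->Yuma: 65 × $15 = $975
  Q->Joplin: 45 × $7 = $315
  Q->Yuma: 20 × $13 = $260
  R->Yuma: 45 × $8 = $360
  S->Yuma: 40 × $2 = $80
Total = 30 + 975 + 315 + 260 + 360 + 80 = $2020.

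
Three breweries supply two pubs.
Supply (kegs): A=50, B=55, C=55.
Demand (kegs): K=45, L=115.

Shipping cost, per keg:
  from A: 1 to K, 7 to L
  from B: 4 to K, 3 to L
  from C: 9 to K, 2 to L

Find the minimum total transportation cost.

355

A cheapest plan:
  A→K: 45 kegs
  A→L: 5 kegs
  B→L: 55 kegs
  C→L: 55 kegs
Total cost = 355.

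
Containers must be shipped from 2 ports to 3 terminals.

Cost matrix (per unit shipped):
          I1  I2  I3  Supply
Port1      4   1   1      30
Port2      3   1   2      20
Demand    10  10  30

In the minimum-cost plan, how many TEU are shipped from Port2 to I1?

10

Solving gives:
  Port1->I3: 30 TEU
  Port2->I1: 10 TEU
  Port2->I2: 10 TEU
Total cost = 70.
So Port2→I1 carries 10 TEU.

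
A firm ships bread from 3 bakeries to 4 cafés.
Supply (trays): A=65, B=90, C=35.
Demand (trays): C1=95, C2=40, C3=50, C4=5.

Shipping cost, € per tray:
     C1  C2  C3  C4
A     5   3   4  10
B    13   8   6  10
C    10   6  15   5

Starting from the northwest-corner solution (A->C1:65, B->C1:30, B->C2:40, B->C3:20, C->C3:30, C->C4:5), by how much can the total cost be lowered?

Current plan cost = 65·5 + 30·13 + 40·8 + 20·6 + 30·15 + 5·5 = €1630.
Optimal plan:
  A->C1: 65 × €5 = €325
  B->C2: 40 × €8 = €320
  B->C3: 50 × €6 = €300
  C->C1: 30 × €10 = €300
  C->C4: 5 × €5 = €25
Optimal cost = €1270.
Saving = 1630 − 1270 = €360.

360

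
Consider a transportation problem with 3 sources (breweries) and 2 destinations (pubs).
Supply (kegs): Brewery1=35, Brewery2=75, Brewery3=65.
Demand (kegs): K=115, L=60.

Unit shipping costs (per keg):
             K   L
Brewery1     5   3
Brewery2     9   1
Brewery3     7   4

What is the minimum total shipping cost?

One minimum-cost allocation:
  Brewery1 to K: 35 kegs
  Brewery2 to K: 15 kegs
  Brewery2 to L: 60 kegs
  Brewery3 to K: 65 kegs
Total cost = 825.

825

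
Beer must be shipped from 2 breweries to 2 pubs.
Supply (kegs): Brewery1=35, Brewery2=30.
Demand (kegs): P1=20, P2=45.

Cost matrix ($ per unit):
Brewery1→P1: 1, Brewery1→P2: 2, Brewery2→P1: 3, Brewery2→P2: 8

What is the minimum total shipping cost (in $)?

Optimal allocation:
  Brewery1→P2: 35 × $2 = $70
  Brewery2→P1: 20 × $3 = $60
  Brewery2→P2: 10 × $8 = $80
Total = 70 + 60 + 80 = $210.

210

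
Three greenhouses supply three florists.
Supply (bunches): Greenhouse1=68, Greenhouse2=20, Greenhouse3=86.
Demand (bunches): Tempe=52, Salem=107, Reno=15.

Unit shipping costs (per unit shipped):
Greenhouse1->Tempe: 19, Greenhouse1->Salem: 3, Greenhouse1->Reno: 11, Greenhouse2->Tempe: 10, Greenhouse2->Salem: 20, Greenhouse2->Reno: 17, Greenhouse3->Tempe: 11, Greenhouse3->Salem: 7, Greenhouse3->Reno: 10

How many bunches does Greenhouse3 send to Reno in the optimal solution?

15

The minimum-cost plan:
  Greenhouse1–Salem: 68 × 3 = 204
  Greenhouse2–Tempe: 20 × 10 = 200
  Greenhouse3–Tempe: 32 × 11 = 352
  Greenhouse3–Salem: 39 × 7 = 273
  Greenhouse3–Reno: 15 × 10 = 150
Total cost = 1179.
So Greenhouse3→Reno carries 15 bunches.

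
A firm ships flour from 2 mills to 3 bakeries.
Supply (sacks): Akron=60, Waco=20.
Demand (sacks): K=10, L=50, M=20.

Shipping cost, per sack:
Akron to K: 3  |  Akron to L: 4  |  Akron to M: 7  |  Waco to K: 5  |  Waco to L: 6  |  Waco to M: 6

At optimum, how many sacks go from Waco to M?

20

The minimum-cost plan:
  Akron–K: 10 × 3 = 30
  Akron–L: 50 × 4 = 200
  Waco–M: 20 × 6 = 120
Total cost = 350.
So Waco→M carries 20 sacks.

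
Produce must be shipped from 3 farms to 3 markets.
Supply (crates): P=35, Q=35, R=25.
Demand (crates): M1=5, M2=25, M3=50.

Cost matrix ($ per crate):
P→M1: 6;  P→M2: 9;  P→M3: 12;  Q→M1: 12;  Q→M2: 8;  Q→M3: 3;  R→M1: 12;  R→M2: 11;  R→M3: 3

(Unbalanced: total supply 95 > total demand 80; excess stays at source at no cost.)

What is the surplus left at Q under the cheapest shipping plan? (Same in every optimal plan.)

0

Minimum-cost shipments:
  P to M1: 5 × $6 = $30
  P to M2: 15 × $9 = $135
  Q to M2: 10 × $8 = $80
  Q to M3: 25 × $3 = $75
  R to M3: 25 × $3 = $75
Total cost = $395.
Q ships 35 of its 35, leaving 0.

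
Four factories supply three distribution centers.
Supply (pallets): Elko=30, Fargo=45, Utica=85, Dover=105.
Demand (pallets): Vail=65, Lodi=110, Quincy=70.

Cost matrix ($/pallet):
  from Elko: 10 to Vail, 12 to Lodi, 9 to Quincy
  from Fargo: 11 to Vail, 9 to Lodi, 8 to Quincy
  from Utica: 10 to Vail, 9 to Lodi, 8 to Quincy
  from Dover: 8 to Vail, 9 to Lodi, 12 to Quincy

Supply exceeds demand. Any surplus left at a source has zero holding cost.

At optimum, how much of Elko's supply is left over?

20

Minimum-cost shipments:
  Elko→Quincy: 10 pallets
  Fargo→Lodi: 45 pallets
  Utica→Lodi: 25 pallets
  Utica→Quincy: 60 pallets
  Dover→Vail: 65 pallets
  Dover→Lodi: 40 pallets
Total cost = $2080.
Elko ships 10 of its 30, leaving 20.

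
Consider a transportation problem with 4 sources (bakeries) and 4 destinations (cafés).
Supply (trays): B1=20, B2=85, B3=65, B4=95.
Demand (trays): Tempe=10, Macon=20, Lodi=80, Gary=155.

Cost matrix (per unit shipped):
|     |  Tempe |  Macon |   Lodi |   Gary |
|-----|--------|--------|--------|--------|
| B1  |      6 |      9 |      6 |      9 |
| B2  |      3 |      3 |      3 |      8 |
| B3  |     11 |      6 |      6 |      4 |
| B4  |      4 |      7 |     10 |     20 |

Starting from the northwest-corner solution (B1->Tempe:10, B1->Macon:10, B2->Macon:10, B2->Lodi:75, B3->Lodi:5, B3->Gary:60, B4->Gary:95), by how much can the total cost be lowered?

Current plan cost = 10·6 + 10·9 + 10·3 + 75·3 + 5·6 + 60·4 + 95·20 = 2575.
Optimal plan:
  B1->Gary: 20 × 9 = 180
  B2->Lodi: 15 × 3 = 45
  B2->Gary: 70 × 8 = 560
  B3->Gary: 65 × 4 = 260
  B4->Tempe: 10 × 4 = 40
  B4->Macon: 20 × 7 = 140
  B4->Lodi: 65 × 10 = 650
Optimal cost = 1875.
Saving = 2575 − 1875 = 700.

700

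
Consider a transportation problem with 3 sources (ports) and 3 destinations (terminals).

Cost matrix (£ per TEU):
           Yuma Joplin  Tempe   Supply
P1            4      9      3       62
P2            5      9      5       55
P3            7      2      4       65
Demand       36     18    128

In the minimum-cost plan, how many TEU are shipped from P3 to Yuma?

0

The minimum-cost plan:
  P1→Tempe: 62 × £3 = £186
  P2→Yuma: 36 × £5 = £180
  P2→Tempe: 19 × £5 = £95
  P3→Joplin: 18 × £2 = £36
  P3→Tempe: 47 × £4 = £188
Total cost = £685.
The route P3→Yuma is not used.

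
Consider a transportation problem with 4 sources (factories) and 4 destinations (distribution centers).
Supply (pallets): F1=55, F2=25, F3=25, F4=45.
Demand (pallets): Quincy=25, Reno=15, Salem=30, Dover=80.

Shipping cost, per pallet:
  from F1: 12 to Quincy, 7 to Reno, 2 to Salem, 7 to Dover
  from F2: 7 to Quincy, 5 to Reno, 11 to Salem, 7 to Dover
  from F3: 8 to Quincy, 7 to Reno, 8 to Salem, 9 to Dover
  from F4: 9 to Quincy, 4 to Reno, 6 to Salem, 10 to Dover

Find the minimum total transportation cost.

A cheapest plan:
  F1–Salem: 30 × 2 = 60
  F1–Dover: 25 × 7 = 175
  F2–Dover: 25 × 7 = 175
  F3–Quincy: 25 × 8 = 200
  F4–Reno: 15 × 4 = 60
  F4–Dover: 30 × 10 = 300
Total = 60 + 175 + 175 + 200 + 60 + 300 = 970.
(Supply check: F1 ships 55; F2 ships 25; F3 ships 25; F4 ships 45.)

970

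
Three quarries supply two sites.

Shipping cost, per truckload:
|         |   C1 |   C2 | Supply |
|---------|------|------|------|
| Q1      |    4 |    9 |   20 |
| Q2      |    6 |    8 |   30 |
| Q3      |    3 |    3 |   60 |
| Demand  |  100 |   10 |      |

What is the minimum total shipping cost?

440

An optimal shipping plan:
  Q1→C1: 20 truckloads
  Q2→C1: 30 truckloads
  Q3→C1: 50 truckloads
  Q3→C2: 10 truckloads
Total cost = 440.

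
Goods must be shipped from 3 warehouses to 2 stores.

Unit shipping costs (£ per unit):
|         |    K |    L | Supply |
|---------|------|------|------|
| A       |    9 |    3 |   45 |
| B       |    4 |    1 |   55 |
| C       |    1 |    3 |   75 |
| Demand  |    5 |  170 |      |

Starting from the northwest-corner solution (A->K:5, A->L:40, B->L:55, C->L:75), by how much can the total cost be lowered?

40

Current plan cost = 5·9 + 40·3 + 55·1 + 75·3 = £445.
Optimal plan:
  A–L: 45 × £3 = £135
  B–L: 55 × £1 = £55
  C–K: 5 × £1 = £5
  C–L: 70 × £3 = £210
Optimal cost = £405.
Saving = 445 − 405 = £40.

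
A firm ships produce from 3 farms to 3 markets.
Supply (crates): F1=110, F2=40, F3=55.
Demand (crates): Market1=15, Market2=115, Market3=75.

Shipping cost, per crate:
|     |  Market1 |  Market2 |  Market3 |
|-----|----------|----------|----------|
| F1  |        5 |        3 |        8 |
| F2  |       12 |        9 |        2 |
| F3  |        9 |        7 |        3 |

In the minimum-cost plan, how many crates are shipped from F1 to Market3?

The minimum-cost plan:
  F1->Market2: 110 × 3 = 330
  F2->Market3: 40 × 2 = 80
  F3->Market1: 15 × 9 = 135
  F3->Market2: 5 × 7 = 35
  F3->Market3: 35 × 3 = 105
Total cost = 685.
The route F1→Market3 is not used.

0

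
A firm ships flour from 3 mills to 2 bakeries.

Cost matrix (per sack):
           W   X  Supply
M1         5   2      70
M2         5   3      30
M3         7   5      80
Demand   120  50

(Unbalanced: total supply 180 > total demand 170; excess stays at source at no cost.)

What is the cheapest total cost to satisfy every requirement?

A cheapest plan:
  M1 to W: 20 sacks
  M1 to X: 50 sacks
  M2 to W: 30 sacks
  M3 to W: 70 sacks
Total cost = 840.

840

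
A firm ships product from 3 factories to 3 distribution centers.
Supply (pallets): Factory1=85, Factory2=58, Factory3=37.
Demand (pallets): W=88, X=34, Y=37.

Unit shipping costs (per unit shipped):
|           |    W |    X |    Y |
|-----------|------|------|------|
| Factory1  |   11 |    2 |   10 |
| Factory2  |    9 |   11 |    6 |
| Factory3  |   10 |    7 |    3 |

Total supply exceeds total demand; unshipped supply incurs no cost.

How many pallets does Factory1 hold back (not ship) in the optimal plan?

An optimal plan:
  Factory1->W: 30 × 11 = 330
  Factory1->X: 34 × 2 = 68
  Factory2->W: 58 × 9 = 522
  Factory3->Y: 37 × 3 = 111
Total cost = 1031.
Factory1 ships 64 of its 85, leaving 21.

21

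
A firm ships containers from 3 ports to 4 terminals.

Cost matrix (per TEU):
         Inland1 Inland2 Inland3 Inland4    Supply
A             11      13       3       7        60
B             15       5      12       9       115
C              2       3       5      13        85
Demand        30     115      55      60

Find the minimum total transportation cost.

1220

One minimum-cost allocation:
  A–Inland3: 55 × 3 = 165
  A–Inland4: 5 × 7 = 35
  B–Inland2: 60 × 5 = 300
  B–Inland4: 55 × 9 = 495
  C–Inland1: 30 × 2 = 60
  C–Inland2: 55 × 3 = 165
Total = 165 + 35 + 300 + 495 + 60 + 165 = 1220.
(Supply check: A ships 60; B ships 115; C ships 85.)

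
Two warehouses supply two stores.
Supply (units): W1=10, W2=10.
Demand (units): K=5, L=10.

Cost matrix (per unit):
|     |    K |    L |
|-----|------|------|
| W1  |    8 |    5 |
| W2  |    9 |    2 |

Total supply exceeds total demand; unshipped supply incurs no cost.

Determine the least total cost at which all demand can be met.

60

A cheapest plan:
  W1–K: 5 × 8 = 40
  W2–L: 10 × 2 = 20
Total = 40 + 20 = 60.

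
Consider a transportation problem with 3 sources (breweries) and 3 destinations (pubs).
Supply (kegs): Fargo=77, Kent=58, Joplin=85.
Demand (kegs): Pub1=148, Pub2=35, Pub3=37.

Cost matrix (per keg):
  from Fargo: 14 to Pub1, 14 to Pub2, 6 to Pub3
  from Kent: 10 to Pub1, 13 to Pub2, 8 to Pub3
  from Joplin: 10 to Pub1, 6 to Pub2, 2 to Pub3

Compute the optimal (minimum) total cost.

Optimal allocation:
  Fargo to Pub1: 40 kegs
  Fargo to Pub3: 37 kegs
  Kent to Pub1: 58 kegs
  Joplin to Pub1: 50 kegs
  Joplin to Pub2: 35 kegs
Total cost = 2072.

2072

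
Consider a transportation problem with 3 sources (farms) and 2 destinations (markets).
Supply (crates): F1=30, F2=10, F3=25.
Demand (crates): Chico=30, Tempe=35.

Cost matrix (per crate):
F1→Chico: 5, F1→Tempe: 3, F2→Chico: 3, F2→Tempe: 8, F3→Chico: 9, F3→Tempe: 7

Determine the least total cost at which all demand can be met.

335

Optimal allocation:
  F1 to Chico: 20 × 5 = 100
  F1 to Tempe: 10 × 3 = 30
  F2 to Chico: 10 × 3 = 30
  F3 to Tempe: 25 × 7 = 175
Total = 100 + 30 + 30 + 175 = 335.
(Supply check: F1 ships 30; F2 ships 10; F3 ships 25.)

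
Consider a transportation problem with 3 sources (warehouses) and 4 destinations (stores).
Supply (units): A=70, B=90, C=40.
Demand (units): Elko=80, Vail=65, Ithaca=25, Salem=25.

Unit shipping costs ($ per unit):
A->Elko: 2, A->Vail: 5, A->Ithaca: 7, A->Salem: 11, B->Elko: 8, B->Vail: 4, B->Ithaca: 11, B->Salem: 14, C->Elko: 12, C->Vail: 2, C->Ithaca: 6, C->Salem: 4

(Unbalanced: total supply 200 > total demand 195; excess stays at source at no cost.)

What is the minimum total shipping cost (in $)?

Optimal allocation:
  A->Elko: 70 units
  B->Elko: 10 units
  B->Vail: 65 units
  B->Ithaca: 10 units
  C->Ithaca: 15 units
  C->Salem: 25 units
Total cost = $780.
(Supply check: A ships 70; B ships 85; C ships 40.)

780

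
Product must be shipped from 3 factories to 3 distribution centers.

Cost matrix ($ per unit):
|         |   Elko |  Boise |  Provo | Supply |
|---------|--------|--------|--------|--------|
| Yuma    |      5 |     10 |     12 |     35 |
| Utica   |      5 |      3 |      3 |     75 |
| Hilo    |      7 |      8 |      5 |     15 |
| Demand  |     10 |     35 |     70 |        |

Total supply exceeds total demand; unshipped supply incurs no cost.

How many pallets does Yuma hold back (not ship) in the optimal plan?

Minimum-cost shipments:
  Yuma→Elko: 10 × $5 = $50
  Yuma→Boise: 15 × $10 = $150
  Utica→Boise: 20 × $3 = $60
  Utica→Provo: 55 × $3 = $165
  Hilo→Provo: 15 × $5 = $75
Total cost = $500.
Yuma ships 25 of its 35, leaving 10.

10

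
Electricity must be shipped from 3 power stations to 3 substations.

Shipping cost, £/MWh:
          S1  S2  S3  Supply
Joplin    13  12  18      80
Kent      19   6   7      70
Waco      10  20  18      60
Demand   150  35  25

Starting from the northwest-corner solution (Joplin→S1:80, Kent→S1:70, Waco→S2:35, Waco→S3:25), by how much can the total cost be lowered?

Current plan cost = 80·13 + 70·19 + 35·20 + 25·18 = £3520.
Optimal plan:
  Joplin->S1: 80 MWh
  Kent->S1: 10 MWh
  Kent->S2: 35 MWh
  Kent->S3: 25 MWh
  Waco->S1: 60 MWh
Optimal cost = £2215.
Saving = 3520 − 2215 = £1305.

1305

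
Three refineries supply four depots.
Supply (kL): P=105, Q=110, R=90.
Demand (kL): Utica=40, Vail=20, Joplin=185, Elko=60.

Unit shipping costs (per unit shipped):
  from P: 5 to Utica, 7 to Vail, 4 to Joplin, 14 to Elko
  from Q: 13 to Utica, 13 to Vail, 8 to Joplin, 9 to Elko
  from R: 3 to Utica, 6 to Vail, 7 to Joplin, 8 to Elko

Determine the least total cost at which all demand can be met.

Optimal allocation:
  P->Joplin: 105 × 4 = 420
  Q->Joplin: 50 × 8 = 400
  Q->Elko: 60 × 9 = 540
  R->Utica: 40 × 3 = 120
  R->Vail: 20 × 6 = 120
  R->Joplin: 30 × 7 = 210
Total = 420 + 400 + 540 + 120 + 120 + 210 = 1810.
(Supply check: P ships 105; Q ships 110; R ships 90.)

1810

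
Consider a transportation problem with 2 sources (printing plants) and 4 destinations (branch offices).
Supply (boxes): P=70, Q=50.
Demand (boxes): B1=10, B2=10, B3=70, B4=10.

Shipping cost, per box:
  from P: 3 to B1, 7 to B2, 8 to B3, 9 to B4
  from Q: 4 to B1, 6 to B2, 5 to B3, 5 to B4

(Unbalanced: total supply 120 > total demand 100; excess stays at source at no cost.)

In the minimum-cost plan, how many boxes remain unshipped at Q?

0

Minimum-cost shipments:
  P to B1: 10 boxes
  P to B2: 10 boxes
  P to B3: 30 boxes
  Q to B3: 40 boxes
  Q to B4: 10 boxes
Total cost = 590.
Q ships 50 of its 50, leaving 0.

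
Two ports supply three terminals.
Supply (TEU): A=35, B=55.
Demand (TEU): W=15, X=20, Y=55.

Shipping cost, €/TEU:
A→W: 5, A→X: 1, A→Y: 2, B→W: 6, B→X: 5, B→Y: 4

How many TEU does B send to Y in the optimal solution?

40

Solving gives:
  A→X: 20 × €1 = €20
  A→Y: 15 × €2 = €30
  B→W: 15 × €6 = €90
  B→Y: 40 × €4 = €160
Total cost = €300.
So B→Y carries 40 TEU.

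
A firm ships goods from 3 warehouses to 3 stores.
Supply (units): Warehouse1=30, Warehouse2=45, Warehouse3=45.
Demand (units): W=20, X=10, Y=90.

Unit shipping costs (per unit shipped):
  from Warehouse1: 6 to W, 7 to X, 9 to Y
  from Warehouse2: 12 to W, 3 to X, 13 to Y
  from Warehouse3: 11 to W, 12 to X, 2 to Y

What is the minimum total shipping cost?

785

One minimum-cost allocation:
  Warehouse1→W: 20 × 6 = 120
  Warehouse1→Y: 10 × 9 = 90
  Warehouse2→X: 10 × 3 = 30
  Warehouse2→Y: 35 × 13 = 455
  Warehouse3→Y: 45 × 2 = 90
Total = 120 + 90 + 30 + 455 + 90 = 785.
(Supply check: Warehouse1 ships 30; Warehouse2 ships 45; Warehouse3 ships 45.)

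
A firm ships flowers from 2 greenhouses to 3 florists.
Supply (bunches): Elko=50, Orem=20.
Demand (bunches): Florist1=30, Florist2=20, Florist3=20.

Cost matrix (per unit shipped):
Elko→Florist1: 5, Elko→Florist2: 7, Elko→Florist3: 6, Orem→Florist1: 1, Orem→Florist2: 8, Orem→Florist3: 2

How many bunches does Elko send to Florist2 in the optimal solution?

20

The minimum-cost plan:
  Elko→Florist1: 10 bunches
  Elko→Florist2: 20 bunches
  Elko→Florist3: 20 bunches
  Orem→Florist1: 20 bunches
Total cost = 330.
So Elko→Florist2 carries 20 bunches.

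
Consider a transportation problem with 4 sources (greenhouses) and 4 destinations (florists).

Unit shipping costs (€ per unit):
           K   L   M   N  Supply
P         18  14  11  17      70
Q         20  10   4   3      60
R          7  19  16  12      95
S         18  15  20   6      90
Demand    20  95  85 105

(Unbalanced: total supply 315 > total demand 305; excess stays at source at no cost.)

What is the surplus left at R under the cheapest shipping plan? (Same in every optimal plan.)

An optimal plan:
  P→L: 70 × €14 = €980
  Q→M: 60 × €4 = €240
  R→K: 20 × €7 = €140
  R→L: 25 × €19 = €475
  R→M: 25 × €16 = €400
  R→N: 15 × €12 = €180
  S→N: 90 × €6 = €540
Total cost = €2955.
R ships 85 of its 95, leaving 10.

10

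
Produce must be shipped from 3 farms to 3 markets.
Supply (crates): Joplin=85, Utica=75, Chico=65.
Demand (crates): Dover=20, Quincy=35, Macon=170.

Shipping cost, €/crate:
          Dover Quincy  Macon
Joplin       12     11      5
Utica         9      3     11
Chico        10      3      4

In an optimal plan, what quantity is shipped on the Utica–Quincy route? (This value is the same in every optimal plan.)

The minimum-cost plan:
  Joplin–Macon: 85 × €5 = €425
  Utica–Dover: 20 × €9 = €180
  Utica–Quincy: 35 × €3 = €105
  Utica–Macon: 20 × €11 = €220
  Chico–Macon: 65 × €4 = €260
Total cost = €1190.
So Utica→Quincy carries 35 crates.

35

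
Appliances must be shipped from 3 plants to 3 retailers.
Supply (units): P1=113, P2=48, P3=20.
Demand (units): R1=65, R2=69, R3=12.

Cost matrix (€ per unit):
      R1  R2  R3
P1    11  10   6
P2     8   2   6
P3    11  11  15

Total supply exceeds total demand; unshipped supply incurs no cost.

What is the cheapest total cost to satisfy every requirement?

Optimal allocation:
  P1–R1: 45 units
  P1–R2: 21 units
  P1–R3: 12 units
  P2–R2: 48 units
  P3–R1: 20 units
Total cost = €1093.
(Supply check: P1 ships 78; P2 ships 48; P3 ships 20.)

1093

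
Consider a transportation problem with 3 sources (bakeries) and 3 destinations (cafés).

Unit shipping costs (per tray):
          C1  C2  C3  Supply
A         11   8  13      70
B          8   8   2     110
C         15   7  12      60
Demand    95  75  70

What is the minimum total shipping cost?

1605

One minimum-cost allocation:
  A->C1: 55 × 11 = 605
  A->C2: 15 × 8 = 120
  B->C1: 40 × 8 = 320
  B->C3: 70 × 2 = 140
  C->C2: 60 × 7 = 420
Total = 605 + 120 + 320 + 140 + 420 = 1605.
(Supply check: A ships 70; B ships 110; C ships 60.)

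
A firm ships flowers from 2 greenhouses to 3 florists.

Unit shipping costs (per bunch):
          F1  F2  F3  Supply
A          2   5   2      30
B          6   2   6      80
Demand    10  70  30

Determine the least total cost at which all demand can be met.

An optimal shipping plan:
  A→F1: 10 × 2 = 20
  A→F3: 20 × 2 = 40
  B→F2: 70 × 2 = 140
  B→F3: 10 × 6 = 60
Total = 20 + 40 + 140 + 60 = 260.
(Supply check: A ships 30; B ships 80.)

260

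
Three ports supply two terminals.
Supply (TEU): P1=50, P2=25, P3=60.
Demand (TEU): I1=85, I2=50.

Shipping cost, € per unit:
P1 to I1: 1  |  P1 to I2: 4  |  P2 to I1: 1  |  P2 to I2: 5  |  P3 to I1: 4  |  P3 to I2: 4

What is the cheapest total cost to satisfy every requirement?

A cheapest plan:
  P1→I1: 50 × €1 = €50
  P2→I1: 25 × €1 = €25
  P3→I1: 10 × €4 = €40
  P3→I2: 50 × €4 = €200
Total = 50 + 25 + 40 + 200 = €315.

315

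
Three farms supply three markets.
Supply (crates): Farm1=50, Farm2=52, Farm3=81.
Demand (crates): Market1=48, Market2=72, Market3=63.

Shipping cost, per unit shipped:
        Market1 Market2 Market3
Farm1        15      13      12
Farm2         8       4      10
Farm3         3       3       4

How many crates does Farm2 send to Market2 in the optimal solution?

Optimal shipments:
  Farm1–Market3: 50 × 12 = 600
  Farm2–Market2: 52 × 4 = 208
  Farm3–Market1: 48 × 3 = 144
  Farm3–Market2: 20 × 3 = 60
  Farm3–Market3: 13 × 4 = 52
Total cost = 1064.
So Farm2→Market2 carries 52 crates.

52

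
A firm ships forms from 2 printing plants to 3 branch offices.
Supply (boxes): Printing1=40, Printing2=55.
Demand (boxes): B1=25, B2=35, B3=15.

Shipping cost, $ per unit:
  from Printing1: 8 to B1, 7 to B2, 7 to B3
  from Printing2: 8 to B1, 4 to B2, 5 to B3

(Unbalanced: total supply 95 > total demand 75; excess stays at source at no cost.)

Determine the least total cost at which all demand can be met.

Optimal allocation:
  Printing1–B1: 25 × $8 = $200
  Printing2–B2: 35 × $4 = $140
  Printing2–B3: 15 × $5 = $75
Total = 200 + 140 + 75 = $415.
(Supply check: Printing1 ships 25; Printing2 ships 50.)

415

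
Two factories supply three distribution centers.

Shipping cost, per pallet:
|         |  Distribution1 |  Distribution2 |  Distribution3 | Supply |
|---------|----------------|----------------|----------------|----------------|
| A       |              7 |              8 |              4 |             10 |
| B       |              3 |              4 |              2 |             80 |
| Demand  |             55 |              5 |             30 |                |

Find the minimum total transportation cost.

One minimum-cost allocation:
  A→Distribution3: 10 × 4 = 40
  B→Distribution1: 55 × 3 = 165
  B→Distribution2: 5 × 4 = 20
  B→Distribution3: 20 × 2 = 40
Total = 40 + 165 + 20 + 40 = 265.
(Supply check: A ships 10; B ships 80.)

265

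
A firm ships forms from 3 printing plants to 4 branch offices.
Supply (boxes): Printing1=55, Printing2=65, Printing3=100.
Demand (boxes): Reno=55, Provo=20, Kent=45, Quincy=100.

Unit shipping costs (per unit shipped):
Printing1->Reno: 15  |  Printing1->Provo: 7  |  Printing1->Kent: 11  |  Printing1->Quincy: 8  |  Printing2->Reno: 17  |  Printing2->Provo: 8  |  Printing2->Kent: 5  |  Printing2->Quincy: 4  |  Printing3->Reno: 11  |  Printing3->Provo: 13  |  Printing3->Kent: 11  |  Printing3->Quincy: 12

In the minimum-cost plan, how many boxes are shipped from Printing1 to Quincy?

35

Optimal shipments:
  Printing1–Provo: 20 boxes
  Printing1–Quincy: 35 boxes
  Printing2–Quincy: 65 boxes
  Printing3–Reno: 55 boxes
  Printing3–Kent: 45 boxes
Total cost = 1780.
So Printing1→Quincy carries 35 boxes.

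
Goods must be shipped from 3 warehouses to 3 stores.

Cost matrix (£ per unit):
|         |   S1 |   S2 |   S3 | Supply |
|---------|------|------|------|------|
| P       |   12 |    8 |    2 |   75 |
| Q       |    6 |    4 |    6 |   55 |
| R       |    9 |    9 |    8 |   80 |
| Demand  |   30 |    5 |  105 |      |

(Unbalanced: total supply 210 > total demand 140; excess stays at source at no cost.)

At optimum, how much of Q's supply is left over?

0

Minimum-cost shipments:
  P->S3: 75 × £2 = £150
  Q->S1: 30 × £6 = £180
  Q->S2: 5 × £4 = £20
  Q->S3: 20 × £6 = £120
  R->S3: 10 × £8 = £80
Total cost = £550.
Q ships 55 of its 55, leaving 0.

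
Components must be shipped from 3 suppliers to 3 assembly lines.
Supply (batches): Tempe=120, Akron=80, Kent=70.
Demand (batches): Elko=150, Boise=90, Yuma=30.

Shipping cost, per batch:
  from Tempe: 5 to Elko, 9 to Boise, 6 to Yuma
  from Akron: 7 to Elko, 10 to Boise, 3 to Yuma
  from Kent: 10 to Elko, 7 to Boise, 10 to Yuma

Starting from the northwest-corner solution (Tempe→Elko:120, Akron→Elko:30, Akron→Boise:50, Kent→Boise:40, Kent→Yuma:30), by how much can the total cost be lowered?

300

Current plan cost = 120·5 + 30·7 + 50·10 + 40·7 + 30·10 = 1890.
Optimal plan:
  Tempe->Elko: 120 × 5 = 600
  Akron->Elko: 30 × 7 = 210
  Akron->Boise: 20 × 10 = 200
  Akron->Yuma: 30 × 3 = 90
  Kent->Boise: 70 × 7 = 490
Optimal cost = 1590.
Saving = 1890 − 1590 = 300.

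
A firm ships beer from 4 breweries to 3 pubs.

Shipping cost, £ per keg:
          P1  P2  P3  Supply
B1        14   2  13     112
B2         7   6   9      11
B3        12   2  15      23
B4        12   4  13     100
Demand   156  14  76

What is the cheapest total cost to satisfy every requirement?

A cheapest plan:
  B1–P1: 22 kegs
  B1–P2: 14 kegs
  B1–P3: 76 kegs
  B2–P1: 11 kegs
  B3–P1: 23 kegs
  B4–P1: 100 kegs
Total cost = £2877.

2877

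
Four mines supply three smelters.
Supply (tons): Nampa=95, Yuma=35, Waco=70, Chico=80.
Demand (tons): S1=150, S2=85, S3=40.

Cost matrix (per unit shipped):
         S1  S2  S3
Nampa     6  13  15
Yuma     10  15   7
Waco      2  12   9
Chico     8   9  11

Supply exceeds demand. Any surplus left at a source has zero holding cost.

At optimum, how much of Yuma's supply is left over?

0

An optimal plan:
  Nampa to S1: 85 tons
  Nampa to S2: 5 tons
  Yuma to S3: 35 tons
  Waco to S1: 65 tons
  Waco to S3: 5 tons
  Chico to S2: 80 tons
Total cost = 1715.
Yuma ships 35 of its 35, leaving 0.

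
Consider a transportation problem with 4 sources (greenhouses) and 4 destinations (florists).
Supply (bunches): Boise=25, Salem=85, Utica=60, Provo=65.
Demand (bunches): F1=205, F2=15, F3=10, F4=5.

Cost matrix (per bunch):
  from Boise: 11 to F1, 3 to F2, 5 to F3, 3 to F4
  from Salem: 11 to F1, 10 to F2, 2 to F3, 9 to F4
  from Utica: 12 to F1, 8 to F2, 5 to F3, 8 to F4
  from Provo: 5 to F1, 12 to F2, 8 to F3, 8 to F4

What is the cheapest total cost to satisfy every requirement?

Optimal allocation:
  Boise–F1: 5 × 11 = 55
  Boise–F2: 15 × 3 = 45
  Boise–F4: 5 × 3 = 15
  Salem–F1: 75 × 11 = 825
  Salem–F3: 10 × 2 = 20
  Utica–F1: 60 × 12 = 720
  Provo–F1: 65 × 5 = 325
Total = 55 + 45 + 15 + 825 + 20 + 720 + 325 = 2005.

2005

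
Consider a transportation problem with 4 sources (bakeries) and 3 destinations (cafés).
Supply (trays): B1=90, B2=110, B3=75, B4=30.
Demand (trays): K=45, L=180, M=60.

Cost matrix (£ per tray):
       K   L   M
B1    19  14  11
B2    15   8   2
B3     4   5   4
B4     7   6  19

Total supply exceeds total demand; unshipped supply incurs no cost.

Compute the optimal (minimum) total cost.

Optimal allocation:
  B1–L: 70 × £14 = £980
  B2–L: 50 × £8 = £400
  B2–M: 60 × £2 = £120
  B3–K: 45 × £4 = £180
  B3–L: 30 × £5 = £150
  B4–L: 30 × £6 = £180
Total = 980 + 400 + 120 + 180 + 150 + 180 = £2010.

2010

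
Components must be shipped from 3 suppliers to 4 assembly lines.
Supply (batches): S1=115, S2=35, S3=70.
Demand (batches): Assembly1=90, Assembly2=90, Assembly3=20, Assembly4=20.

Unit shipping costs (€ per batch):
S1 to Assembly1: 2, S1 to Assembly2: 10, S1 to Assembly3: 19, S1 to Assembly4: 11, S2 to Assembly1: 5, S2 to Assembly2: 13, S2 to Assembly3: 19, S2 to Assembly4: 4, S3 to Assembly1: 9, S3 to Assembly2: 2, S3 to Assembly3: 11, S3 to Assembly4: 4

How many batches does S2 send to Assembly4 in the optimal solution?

20

The minimum-cost plan:
  S1→Assembly1: 90 × €2 = €180
  S1→Assembly2: 25 × €10 = €250
  S2→Assembly3: 15 × €19 = €285
  S2→Assembly4: 20 × €4 = €80
  S3→Assembly2: 65 × €2 = €130
  S3→Assembly3: 5 × €11 = €55
Total cost = €980.
So S2→Assembly4 carries 20 batches.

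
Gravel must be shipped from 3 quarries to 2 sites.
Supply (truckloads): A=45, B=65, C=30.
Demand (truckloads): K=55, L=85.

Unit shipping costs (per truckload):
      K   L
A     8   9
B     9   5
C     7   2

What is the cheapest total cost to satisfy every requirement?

785

A cheapest plan:
  A to K: 45 × 8 = 360
  B to K: 10 × 9 = 90
  B to L: 55 × 5 = 275
  C to L: 30 × 2 = 60
Total = 360 + 90 + 275 + 60 = 785.
(Supply check: A ships 45; B ships 65; C ships 30.)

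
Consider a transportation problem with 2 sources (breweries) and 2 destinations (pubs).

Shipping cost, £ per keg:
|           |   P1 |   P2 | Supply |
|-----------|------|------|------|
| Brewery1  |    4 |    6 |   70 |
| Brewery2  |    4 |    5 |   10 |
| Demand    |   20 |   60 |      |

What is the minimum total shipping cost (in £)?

Optimal allocation:
  Brewery1->P1: 20 × £4 = £80
  Brewery1->P2: 50 × £6 = £300
  Brewery2->P2: 10 × £5 = £50
Total = 80 + 300 + 50 = £430.

430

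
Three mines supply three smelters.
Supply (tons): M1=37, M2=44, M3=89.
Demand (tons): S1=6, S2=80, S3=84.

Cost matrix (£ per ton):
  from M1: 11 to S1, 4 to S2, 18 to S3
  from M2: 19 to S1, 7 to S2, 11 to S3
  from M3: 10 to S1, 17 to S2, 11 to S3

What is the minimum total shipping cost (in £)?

1433

A cheapest plan:
  M1–S2: 37 × £4 = £148
  M2–S2: 43 × £7 = £301
  M2–S3: 1 × £11 = £11
  M3–S1: 6 × £10 = £60
  M3–S3: 83 × £11 = £913
Total = 148 + 301 + 11 + 60 + 913 = £1433.
(Supply check: M1 ships 37; M2 ships 44; M3 ships 89.)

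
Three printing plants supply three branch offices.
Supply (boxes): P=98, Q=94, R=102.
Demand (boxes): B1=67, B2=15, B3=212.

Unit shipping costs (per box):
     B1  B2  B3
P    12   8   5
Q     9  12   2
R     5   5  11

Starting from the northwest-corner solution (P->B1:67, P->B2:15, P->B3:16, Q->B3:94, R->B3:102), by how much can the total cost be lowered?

1006

Current plan cost = 67·12 + 15·8 + 16·5 + 94·2 + 102·11 = 2314.
Optimal plan:
  P→B3: 98 × 5 = 490
  Q→B3: 94 × 2 = 188
  R→B1: 67 × 5 = 335
  R→B2: 15 × 5 = 75
  R→B3: 20 × 11 = 220
Optimal cost = 1308.
Saving = 2314 − 1308 = 1006.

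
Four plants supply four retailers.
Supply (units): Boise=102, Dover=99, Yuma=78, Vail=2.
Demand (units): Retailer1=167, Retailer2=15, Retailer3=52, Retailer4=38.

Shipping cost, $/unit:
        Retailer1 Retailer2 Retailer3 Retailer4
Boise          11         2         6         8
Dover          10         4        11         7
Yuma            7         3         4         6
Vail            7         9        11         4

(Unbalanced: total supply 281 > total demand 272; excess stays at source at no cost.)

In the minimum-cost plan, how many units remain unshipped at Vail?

0

Minimum-cost shipments:
  Boise–Retailer1: 26 × $11 = $286
  Boise–Retailer2: 15 × $2 = $30
  Boise–Retailer3: 52 × $6 = $312
  Dover–Retailer1: 61 × $10 = $610
  Dover–Retailer4: 38 × $7 = $266
  Yuma–Retailer1: 78 × $7 = $546
  Vail–Retailer1: 2 × $7 = $14
Total cost = $2064.
Vail ships 2 of its 2, leaving 0.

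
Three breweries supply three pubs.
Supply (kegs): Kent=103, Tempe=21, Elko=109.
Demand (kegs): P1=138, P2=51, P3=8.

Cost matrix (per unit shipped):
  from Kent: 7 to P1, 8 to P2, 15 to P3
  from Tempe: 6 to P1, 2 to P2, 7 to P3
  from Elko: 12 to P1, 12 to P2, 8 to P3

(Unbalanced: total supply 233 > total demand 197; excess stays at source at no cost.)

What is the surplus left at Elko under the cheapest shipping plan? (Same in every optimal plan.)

36

An optimal plan:
  Kent to P1: 103 kegs
  Tempe to P2: 21 kegs
  Elko to P1: 35 kegs
  Elko to P2: 30 kegs
  Elko to P3: 8 kegs
Total cost = 1607.
Elko ships 73 of its 109, leaving 36.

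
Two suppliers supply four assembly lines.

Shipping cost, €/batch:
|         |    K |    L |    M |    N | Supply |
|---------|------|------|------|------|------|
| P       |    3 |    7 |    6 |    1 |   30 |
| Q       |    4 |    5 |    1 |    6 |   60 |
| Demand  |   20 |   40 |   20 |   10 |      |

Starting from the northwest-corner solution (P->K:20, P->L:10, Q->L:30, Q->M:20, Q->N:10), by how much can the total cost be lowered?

70

Current plan cost = 20·3 + 10·7 + 30·5 + 20·1 + 10·6 = €360.
Optimal plan:
  P to K: 20 × €3 = €60
  P to N: 10 × €1 = €10
  Q to L: 40 × €5 = €200
  Q to M: 20 × €1 = €20
Optimal cost = €290.
Saving = 360 − 290 = €70.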